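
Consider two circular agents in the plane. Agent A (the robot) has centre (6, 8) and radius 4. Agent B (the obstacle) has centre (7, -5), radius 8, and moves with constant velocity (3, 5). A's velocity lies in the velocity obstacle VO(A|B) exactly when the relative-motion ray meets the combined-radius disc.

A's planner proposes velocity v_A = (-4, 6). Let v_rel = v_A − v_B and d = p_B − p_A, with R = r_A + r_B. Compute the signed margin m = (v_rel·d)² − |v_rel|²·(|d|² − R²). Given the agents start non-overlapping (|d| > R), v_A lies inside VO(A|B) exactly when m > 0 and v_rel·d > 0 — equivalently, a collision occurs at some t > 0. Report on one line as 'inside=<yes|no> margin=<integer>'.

d = (1, -13),  |d|² = 170;  R = 4+8 = 12,  c = 170−12² = 26
v_rel = (-7, 1),  |v_rel|² = 50;  v_rel·d = (-7)·(1) + (1)·(-13) = -20
50·t² + 40·t + 26 = 0  ⇒  m = (-20)² − 50·26 = -900
m = -900 < 0,  v_rel·d = -20 < 0  ⇒  outside

inside=no margin=-900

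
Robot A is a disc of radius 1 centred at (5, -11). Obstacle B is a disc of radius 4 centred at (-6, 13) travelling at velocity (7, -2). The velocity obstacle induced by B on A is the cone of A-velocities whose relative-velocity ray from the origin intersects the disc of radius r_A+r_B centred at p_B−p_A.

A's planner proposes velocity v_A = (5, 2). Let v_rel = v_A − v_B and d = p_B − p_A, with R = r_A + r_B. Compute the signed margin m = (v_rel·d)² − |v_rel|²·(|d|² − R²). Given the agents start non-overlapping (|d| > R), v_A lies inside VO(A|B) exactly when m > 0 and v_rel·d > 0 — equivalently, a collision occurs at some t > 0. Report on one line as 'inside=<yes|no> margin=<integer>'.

d = (-11, 24),  |d|² = 697;  R = 1+4 = 5,  c = 697−5² = 672
v_rel = (-2, 4),  |v_rel|² = 20;  v_rel·d = (-2)·(-11) + (4)·(24) = 118
20·t² − 236·t + 672 = 0  ⇒  m = 118² − 20·672 = 484
m = 484 > 0,  v_rel·d = 118 > 0  ⇒  inside

inside=yes margin=484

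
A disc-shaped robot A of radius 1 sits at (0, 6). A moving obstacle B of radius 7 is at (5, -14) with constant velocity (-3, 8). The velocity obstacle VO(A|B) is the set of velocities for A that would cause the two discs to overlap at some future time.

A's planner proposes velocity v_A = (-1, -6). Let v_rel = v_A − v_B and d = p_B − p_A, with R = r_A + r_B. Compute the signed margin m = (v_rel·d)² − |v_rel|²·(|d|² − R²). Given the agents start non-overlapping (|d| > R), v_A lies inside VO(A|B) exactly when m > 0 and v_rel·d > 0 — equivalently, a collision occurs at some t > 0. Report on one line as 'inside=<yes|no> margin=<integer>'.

d = (5, -20),  |d|² = 425;  R = 1+7 = 8,  c = 425−8² = 361
v_rel = (2, -14),  |v_rel|² = 200;  v_rel·d = (2)·(5) + (-14)·(-20) = 290
200·t² − 580·t + 361 = 0  ⇒  m = 290² − 200·361 = 11900
m = 11900 > 0,  v_rel·d = 290 > 0  ⇒  inside

inside=yes margin=11900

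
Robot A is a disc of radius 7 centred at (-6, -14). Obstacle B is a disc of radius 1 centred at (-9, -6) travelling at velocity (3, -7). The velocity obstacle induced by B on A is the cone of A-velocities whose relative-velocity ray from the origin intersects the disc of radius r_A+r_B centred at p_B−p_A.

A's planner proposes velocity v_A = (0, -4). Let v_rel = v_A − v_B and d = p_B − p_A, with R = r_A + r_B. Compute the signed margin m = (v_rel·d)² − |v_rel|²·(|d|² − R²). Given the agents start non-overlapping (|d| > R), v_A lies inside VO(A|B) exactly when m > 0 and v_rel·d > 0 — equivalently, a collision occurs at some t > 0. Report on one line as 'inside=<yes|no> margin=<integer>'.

d = (-3, 8),  |d|² = 73;  R = 7+1 = 8,  c = 73−8² = 9
v_rel = (-3, 3),  |v_rel|² = 18;  v_rel·d = (-3)·(-3) + (3)·(8) = 33
18·t² − 66·t + 9 = 0  ⇒  m = 33² − 18·9 = 927
m = 927 > 0,  v_rel·d = 33 > 0  ⇒  inside

inside=yes margin=927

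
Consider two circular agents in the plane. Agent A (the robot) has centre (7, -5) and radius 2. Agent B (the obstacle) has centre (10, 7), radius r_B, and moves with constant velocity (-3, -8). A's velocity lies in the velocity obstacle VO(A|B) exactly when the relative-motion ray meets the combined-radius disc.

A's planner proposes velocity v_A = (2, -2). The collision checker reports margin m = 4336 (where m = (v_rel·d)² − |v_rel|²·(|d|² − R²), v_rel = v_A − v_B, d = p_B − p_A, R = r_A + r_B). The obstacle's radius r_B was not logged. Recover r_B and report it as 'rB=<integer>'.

m = 4336
d = (3, 12);  v_rel = (5, 6),  |v_rel|² = 61
v_rel×d = (5)·(12) − (6)·(3) = 42
since m = R²·61 − 42²:  R² = (1764 + 4336) / 61 = 100
R = √100 = 10  ⇒  r_B = 10 − 2 = 8

rB=8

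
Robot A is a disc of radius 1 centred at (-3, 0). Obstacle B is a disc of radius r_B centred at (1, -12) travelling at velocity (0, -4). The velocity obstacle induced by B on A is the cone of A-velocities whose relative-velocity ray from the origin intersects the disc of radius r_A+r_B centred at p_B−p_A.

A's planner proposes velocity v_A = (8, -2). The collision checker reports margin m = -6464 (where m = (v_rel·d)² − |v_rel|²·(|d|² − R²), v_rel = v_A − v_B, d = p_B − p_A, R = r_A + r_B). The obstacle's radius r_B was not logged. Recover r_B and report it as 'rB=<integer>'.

m = -6464
d = (4, -12);  v_rel = (8, 2),  |v_rel|² = 68
v_rel×d = (8)·(-12) − (2)·(4) = -104
since m = R²·68 − (-104)²:  R² = (10816 + -6464) / 68 = 64
R = √64 = 8  ⇒  r_B = 8 − 1 = 7

rB=7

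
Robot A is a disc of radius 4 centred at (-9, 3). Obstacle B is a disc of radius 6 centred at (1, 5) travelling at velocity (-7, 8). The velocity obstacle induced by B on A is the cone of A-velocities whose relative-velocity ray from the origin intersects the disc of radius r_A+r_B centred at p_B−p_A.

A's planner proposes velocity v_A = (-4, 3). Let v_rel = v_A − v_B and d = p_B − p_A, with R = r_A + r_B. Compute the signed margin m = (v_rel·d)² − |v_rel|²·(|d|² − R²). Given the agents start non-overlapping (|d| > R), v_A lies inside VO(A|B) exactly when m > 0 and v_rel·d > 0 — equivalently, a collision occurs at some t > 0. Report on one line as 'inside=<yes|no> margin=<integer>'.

d = (10, 2),  |d|² = 104;  R = 4+6 = 10,  c = 104−10² = 4
v_rel = (3, -5),  |v_rel|² = 34;  v_rel·d = (3)·(10) + (-5)·(2) = 20
34·t² − 40·t + 4 = 0  ⇒  m = 20² − 34·4 = 264
m = 264 > 0,  v_rel·d = 20 > 0  ⇒  inside

inside=yes margin=264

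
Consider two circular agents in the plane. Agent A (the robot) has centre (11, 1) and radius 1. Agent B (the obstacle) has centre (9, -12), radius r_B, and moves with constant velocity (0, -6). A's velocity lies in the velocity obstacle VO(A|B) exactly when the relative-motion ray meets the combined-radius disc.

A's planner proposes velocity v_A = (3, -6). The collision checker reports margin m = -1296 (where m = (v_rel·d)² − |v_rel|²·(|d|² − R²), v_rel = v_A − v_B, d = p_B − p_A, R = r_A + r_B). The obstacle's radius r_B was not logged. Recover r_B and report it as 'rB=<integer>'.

m = -1296
d = (-2, -13);  v_rel = (3, 0),  |v_rel|² = 9
v_rel×d = (3)·(-13) − (0)·(-2) = -39
since m = R²·9 − (-39)²:  R² = (1521 + -1296) / 9 = 25
R = √25 = 5  ⇒  r_B = 5 − 1 = 4

rB=4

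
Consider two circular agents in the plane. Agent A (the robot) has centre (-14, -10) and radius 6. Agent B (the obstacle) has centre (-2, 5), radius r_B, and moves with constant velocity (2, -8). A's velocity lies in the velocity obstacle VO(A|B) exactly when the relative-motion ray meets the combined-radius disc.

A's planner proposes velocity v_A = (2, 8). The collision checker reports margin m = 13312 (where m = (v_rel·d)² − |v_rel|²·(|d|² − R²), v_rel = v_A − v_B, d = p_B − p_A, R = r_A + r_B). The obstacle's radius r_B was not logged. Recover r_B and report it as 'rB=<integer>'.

m = 13312
d = (12, 15);  v_rel = (0, 16),  |v_rel|² = 256
v_rel×d = (0)·(15) − (16)·(12) = -192
since m = R²·256 − (-192)²:  R² = (36864 + 13312) / 256 = 196
R = √196 = 14  ⇒  r_B = 14 − 6 = 8

rB=8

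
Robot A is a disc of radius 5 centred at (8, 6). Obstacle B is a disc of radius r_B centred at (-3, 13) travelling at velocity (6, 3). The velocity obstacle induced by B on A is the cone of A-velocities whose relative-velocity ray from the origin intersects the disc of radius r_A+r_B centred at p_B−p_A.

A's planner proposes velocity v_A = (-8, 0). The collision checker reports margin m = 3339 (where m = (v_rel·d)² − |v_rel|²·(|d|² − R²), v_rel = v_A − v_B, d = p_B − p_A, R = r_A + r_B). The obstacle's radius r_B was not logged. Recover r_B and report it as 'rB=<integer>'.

m = 3339
d = (-11, 7);  v_rel = (-14, -3),  |v_rel|² = 205
v_rel×d = (-14)·(7) − (-3)·(-11) = -131
since m = R²·205 − (-131)²:  R² = (17161 + 3339) / 205 = 100
R = √100 = 10  ⇒  r_B = 10 − 5 = 5

rB=5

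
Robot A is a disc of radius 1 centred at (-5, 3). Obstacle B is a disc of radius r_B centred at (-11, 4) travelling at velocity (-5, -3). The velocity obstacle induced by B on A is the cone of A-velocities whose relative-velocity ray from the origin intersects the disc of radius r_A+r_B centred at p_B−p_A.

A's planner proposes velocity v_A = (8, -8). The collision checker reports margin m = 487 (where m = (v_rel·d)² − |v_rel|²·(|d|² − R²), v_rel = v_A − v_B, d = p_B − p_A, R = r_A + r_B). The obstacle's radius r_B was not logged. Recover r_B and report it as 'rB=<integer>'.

m = 487
d = (-6, 1);  v_rel = (13, -5),  |v_rel|² = 194
v_rel×d = (13)·(1) − (-5)·(-6) = -17
since m = R²·194 − (-17)²:  R² = (289 + 487) / 194 = 4
R = √4 = 2  ⇒  r_B = 2 − 1 = 1

rB=1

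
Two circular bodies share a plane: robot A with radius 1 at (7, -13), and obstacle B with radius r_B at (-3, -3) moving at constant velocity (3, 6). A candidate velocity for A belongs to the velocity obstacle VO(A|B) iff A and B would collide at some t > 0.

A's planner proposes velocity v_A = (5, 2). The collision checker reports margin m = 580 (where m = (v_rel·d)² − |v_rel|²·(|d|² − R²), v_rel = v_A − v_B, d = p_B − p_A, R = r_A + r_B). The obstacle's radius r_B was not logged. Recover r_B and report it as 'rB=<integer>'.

m = 580
d = (-10, 10);  v_rel = (2, -4),  |v_rel|² = 20
v_rel×d = (2)·(10) − (-4)·(-10) = -20
since m = R²·20 − (-20)²:  R² = (400 + 580) / 20 = 49
R = √49 = 7  ⇒  r_B = 7 − 1 = 6

rB=6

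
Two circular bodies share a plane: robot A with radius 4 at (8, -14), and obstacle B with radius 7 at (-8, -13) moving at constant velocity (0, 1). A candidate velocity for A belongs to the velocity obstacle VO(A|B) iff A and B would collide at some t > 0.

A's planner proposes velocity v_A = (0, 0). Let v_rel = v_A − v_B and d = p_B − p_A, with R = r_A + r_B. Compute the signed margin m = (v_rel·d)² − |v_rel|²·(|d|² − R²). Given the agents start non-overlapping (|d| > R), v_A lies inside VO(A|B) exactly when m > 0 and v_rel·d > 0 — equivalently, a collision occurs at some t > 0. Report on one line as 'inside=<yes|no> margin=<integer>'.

d = (-16, 1),  |d|² = 257;  R = 4+7 = 11,  c = 257−11² = 136
v_rel = (0, -1),  |v_rel|² = 1;  v_rel·d = (0)·(-16) + (-1)·(1) = -1
1·t² + 2·t + 136 = 0  ⇒  m = (-1)² − 1·136 = -135
m = -135 < 0,  v_rel·d = -1 < 0  ⇒  outside

inside=no margin=-135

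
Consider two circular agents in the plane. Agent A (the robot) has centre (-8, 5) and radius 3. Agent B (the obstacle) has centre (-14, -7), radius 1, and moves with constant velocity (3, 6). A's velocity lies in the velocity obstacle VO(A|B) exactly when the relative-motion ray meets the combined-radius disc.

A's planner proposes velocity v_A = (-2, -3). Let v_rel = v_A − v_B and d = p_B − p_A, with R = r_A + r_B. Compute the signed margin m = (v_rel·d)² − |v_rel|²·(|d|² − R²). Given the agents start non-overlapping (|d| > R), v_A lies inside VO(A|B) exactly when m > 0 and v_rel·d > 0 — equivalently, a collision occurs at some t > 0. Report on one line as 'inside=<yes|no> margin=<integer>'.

d = (-6, -12),  |d|² = 180;  R = 3+1 = 4,  c = 180−4² = 164
v_rel = (-5, -9),  |v_rel|² = 106;  v_rel·d = (-5)·(-6) + (-9)·(-12) = 138
106·t² − 276·t + 164 = 0  ⇒  m = 138² − 106·164 = 1660
m = 1660 > 0,  v_rel·d = 138 > 0  ⇒  inside

inside=yes margin=1660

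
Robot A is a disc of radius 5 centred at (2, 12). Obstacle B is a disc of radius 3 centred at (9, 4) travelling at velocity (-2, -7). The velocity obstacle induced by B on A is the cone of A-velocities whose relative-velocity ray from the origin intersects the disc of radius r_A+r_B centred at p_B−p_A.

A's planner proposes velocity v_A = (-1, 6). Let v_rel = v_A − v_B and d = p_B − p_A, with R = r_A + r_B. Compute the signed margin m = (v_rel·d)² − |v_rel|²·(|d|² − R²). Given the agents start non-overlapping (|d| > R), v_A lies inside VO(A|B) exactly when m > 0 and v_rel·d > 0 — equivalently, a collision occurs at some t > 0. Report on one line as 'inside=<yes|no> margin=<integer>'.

d = (7, -8),  |d|² = 113;  R = 5+3 = 8,  c = 113−8² = 49
v_rel = (1, 13),  |v_rel|² = 170;  v_rel·d = (1)·(7) + (13)·(-8) = -97
170·t² + 194·t + 49 = 0  ⇒  m = (-97)² − 170·49 = 1079
m = 1079 > 0,  v_rel·d = -97 < 0  ⇒  outside

inside=no margin=1079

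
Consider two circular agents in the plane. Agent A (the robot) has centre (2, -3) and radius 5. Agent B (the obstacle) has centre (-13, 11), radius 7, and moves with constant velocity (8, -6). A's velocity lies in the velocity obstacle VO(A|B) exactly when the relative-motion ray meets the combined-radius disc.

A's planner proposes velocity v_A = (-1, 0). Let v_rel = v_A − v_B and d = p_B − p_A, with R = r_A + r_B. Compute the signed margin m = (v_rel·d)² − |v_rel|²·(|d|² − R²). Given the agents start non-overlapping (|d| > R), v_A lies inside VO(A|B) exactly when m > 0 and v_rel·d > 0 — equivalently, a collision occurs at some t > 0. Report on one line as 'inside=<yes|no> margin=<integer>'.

d = (-15, 14),  |d|² = 421;  R = 5+7 = 12,  c = 421−12² = 277
v_rel = (-9, 6),  |v_rel|² = 117;  v_rel·d = (-9)·(-15) + (6)·(14) = 219
117·t² − 438·t + 277 = 0  ⇒  m = 219² − 117·277 = 15552
m = 15552 > 0,  v_rel·d = 219 > 0  ⇒  inside

inside=yes margin=15552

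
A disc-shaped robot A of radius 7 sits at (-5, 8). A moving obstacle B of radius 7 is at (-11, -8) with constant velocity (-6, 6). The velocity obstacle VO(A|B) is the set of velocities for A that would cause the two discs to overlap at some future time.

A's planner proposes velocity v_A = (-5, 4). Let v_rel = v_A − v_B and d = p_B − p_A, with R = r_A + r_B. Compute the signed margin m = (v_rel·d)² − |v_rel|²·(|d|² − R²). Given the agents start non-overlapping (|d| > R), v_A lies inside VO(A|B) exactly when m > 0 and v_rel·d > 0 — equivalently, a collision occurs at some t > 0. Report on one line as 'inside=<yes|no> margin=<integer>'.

d = (-6, -16),  |d|² = 292;  R = 7+7 = 14,  c = 292−14² = 96
v_rel = (1, -2),  |v_rel|² = 5;  v_rel·d = (1)·(-6) + (-2)·(-16) = 26
5·t² − 52·t + 96 = 0  ⇒  m = 26² − 5·96 = 196
m = 196 > 0,  v_rel·d = 26 > 0  ⇒  inside

inside=yes margin=196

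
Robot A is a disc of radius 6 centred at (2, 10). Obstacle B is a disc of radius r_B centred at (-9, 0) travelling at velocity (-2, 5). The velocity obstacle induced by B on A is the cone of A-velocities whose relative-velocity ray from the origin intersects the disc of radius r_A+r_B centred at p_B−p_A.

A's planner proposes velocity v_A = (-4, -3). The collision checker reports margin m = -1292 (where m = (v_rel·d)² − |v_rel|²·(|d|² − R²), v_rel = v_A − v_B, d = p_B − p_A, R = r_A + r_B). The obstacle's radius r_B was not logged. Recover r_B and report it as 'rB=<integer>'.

m = -1292
d = (-11, -10);  v_rel = (-2, -8),  |v_rel|² = 68
v_rel×d = (-2)·(-10) − (-8)·(-11) = -68
since m = R²·68 − (-68)²:  R² = (4624 + -1292) / 68 = 49
R = √49 = 7  ⇒  r_B = 7 − 6 = 1

rB=1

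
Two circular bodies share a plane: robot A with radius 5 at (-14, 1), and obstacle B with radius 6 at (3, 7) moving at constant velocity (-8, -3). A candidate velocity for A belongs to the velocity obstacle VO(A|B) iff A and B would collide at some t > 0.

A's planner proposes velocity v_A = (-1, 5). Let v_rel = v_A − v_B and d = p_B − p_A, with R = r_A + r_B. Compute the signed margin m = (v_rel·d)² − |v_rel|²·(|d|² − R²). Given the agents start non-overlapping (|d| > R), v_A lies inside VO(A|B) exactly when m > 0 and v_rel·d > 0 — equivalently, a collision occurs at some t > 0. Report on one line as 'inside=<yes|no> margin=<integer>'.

d = (17, 6),  |d|² = 325;  R = 5+6 = 11,  c = 325−11² = 204
v_rel = (7, 8),  |v_rel|² = 113;  v_rel·d = (7)·(17) + (8)·(6) = 167
113·t² − 334·t + 204 = 0  ⇒  m = 167² − 113·204 = 4837
m = 4837 > 0,  v_rel·d = 167 > 0  ⇒  inside

inside=yes margin=4837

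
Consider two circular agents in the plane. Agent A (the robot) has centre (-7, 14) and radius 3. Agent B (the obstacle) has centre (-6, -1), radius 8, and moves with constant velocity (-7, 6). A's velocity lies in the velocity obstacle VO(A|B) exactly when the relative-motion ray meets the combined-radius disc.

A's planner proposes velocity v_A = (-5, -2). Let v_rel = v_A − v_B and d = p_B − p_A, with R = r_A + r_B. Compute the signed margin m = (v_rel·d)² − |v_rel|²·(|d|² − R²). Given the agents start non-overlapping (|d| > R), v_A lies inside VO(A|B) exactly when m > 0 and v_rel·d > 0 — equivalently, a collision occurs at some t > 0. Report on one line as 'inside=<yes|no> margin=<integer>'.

d = (1, -15),  |d|² = 226;  R = 3+8 = 11,  c = 226−11² = 105
v_rel = (2, -8),  |v_rel|² = 68;  v_rel·d = (2)·(1) + (-8)·(-15) = 122
68·t² − 244·t + 105 = 0  ⇒  m = 122² − 68·105 = 7744
m = 7744 > 0,  v_rel·d = 122 > 0  ⇒  inside

inside=yes margin=7744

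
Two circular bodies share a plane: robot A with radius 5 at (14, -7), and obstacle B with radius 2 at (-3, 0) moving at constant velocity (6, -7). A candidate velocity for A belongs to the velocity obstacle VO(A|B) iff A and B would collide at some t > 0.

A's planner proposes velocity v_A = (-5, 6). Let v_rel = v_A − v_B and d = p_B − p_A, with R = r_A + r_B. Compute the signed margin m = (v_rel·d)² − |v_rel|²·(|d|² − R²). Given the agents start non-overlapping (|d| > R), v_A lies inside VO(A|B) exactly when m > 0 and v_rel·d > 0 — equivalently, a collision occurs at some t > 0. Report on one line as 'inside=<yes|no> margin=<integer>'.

d = (-17, 7),  |d|² = 338;  R = 5+2 = 7,  c = 338−7² = 289
v_rel = (-11, 13),  |v_rel|² = 290;  v_rel·d = (-11)·(-17) + (13)·(7) = 278
290·t² − 556·t + 289 = 0  ⇒  m = 278² − 290·289 = -6526
m = -6526 < 0,  v_rel·d = 278 > 0  ⇒  outside

inside=no margin=-6526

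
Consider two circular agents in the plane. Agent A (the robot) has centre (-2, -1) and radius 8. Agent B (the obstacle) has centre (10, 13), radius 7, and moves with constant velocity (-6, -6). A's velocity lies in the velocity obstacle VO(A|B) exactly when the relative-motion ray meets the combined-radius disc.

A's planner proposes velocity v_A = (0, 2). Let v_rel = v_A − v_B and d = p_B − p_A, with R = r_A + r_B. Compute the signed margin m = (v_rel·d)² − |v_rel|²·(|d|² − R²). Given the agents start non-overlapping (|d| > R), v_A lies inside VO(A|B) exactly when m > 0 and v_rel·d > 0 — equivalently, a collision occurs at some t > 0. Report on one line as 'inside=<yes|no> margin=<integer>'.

d = (12, 14),  |d|² = 340;  R = 8+7 = 15,  c = 340−15² = 115
v_rel = (6, 8),  |v_rel|² = 100;  v_rel·d = (6)·(12) + (8)·(14) = 184
100·t² − 368·t + 115 = 0  ⇒  m = 184² − 100·115 = 22356
m = 22356 > 0,  v_rel·d = 184 > 0  ⇒  inside

inside=yes margin=22356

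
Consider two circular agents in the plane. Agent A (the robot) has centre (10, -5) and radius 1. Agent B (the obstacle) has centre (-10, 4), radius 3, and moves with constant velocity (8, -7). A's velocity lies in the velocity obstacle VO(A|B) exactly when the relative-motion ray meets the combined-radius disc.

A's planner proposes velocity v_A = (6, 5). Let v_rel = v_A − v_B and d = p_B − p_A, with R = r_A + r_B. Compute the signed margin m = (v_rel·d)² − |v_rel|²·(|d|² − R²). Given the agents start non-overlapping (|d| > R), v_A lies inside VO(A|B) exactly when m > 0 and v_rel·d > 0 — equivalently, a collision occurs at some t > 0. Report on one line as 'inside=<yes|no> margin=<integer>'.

d = (-20, 9),  |d|² = 481;  R = 1+3 = 4,  c = 481−4² = 465
v_rel = (-2, 12),  |v_rel|² = 148;  v_rel·d = (-2)·(-20) + (12)·(9) = 148
148·t² − 296·t + 465 = 0  ⇒  m = 148² − 148·465 = -46916
m = -46916 < 0,  v_rel·d = 148 > 0  ⇒  outside

inside=no margin=-46916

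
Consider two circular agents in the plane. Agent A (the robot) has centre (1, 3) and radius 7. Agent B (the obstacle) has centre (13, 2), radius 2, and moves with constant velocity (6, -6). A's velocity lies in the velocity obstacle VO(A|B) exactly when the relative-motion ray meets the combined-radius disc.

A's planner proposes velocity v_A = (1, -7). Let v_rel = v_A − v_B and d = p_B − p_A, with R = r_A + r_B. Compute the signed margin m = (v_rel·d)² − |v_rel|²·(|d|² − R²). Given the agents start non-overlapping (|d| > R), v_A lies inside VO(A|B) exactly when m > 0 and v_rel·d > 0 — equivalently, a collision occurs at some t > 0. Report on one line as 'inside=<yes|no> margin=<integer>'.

d = (12, -1),  |d|² = 145;  R = 7+2 = 9,  c = 145−9² = 64
v_rel = (-5, -1),  |v_rel|² = 26;  v_rel·d = (-5)·(12) + (-1)·(-1) = -59
26·t² + 118·t + 64 = 0  ⇒  m = (-59)² − 26·64 = 1817
m = 1817 > 0,  v_rel·d = -59 < 0  ⇒  outside

inside=no margin=1817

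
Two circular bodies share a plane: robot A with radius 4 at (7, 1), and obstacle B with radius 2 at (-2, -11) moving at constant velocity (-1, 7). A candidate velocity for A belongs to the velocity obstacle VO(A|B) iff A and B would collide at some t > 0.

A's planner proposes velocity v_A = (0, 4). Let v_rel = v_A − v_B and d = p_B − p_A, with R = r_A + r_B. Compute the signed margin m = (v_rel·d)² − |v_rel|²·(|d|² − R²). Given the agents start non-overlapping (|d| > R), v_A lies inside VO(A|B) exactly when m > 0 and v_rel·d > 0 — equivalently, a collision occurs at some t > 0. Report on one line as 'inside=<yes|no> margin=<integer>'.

d = (-9, -12),  |d|² = 225;  R = 4+2 = 6,  c = 225−6² = 189
v_rel = (1, -3),  |v_rel|² = 10;  v_rel·d = (1)·(-9) + (-3)·(-12) = 27
10·t² − 54·t + 189 = 0  ⇒  m = 27² − 10·189 = -1161
m = -1161 < 0,  v_rel·d = 27 > 0  ⇒  outside

inside=no margin=-1161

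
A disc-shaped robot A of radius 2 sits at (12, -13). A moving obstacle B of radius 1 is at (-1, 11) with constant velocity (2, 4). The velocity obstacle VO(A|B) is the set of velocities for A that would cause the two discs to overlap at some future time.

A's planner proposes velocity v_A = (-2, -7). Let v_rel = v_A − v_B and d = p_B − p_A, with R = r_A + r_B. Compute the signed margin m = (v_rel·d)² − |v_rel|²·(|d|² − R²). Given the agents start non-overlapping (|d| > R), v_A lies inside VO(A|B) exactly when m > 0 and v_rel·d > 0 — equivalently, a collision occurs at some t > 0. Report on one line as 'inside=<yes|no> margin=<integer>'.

d = (-13, 24),  |d|² = 745;  R = 2+1 = 3,  c = 745−3² = 736
v_rel = (-4, -11),  |v_rel|² = 137;  v_rel·d = (-4)·(-13) + (-11)·(24) = -212
137·t² + 424·t + 736 = 0  ⇒  m = (-212)² − 137·736 = -55888
m = -55888 < 0,  v_rel·d = -212 < 0  ⇒  outside

inside=no margin=-55888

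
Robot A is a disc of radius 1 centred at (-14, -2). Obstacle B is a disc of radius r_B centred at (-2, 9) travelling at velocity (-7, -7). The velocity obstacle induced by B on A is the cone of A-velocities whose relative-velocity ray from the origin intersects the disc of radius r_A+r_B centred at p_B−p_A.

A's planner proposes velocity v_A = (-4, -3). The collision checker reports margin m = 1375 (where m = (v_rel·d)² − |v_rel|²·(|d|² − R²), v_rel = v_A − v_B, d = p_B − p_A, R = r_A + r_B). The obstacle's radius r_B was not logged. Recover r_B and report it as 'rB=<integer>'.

m = 1375
d = (12, 11);  v_rel = (3, 4),  |v_rel|² = 25
v_rel×d = (3)·(11) − (4)·(12) = -15
since m = R²·25 − (-15)²:  R² = (225 + 1375) / 25 = 64
R = √64 = 8  ⇒  r_B = 8 − 1 = 7

rB=7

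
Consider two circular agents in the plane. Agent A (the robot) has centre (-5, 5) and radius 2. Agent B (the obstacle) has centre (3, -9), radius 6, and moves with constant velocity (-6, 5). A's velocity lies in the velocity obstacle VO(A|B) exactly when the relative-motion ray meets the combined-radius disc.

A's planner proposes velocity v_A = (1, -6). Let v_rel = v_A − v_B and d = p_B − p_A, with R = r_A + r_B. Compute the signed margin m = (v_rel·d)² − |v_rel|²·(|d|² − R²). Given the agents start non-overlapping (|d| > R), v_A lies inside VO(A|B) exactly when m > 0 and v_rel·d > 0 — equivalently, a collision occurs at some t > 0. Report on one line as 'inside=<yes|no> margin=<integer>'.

d = (8, -14),  |d|² = 260;  R = 2+6 = 8,  c = 260−8² = 196
v_rel = (7, -11),  |v_rel|² = 170;  v_rel·d = (7)·(8) + (-11)·(-14) = 210
170·t² − 420·t + 196 = 0  ⇒  m = 210² − 170·196 = 10780
m = 10780 > 0,  v_rel·d = 210 > 0  ⇒  inside

inside=yes margin=10780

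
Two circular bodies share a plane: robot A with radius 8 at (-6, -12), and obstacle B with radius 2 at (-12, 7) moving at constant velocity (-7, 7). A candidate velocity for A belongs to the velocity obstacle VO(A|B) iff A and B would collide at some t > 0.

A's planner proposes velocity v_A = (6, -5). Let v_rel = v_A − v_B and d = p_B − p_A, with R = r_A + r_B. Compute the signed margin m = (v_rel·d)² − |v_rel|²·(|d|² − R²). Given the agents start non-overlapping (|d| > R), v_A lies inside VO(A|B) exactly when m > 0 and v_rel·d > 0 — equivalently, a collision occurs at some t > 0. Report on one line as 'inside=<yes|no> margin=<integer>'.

d = (-6, 19),  |d|² = 397;  R = 8+2 = 10,  c = 397−10² = 297
v_rel = (13, -12),  |v_rel|² = 313;  v_rel·d = (13)·(-6) + (-12)·(19) = -306
313·t² + 612·t + 297 = 0  ⇒  m = (-306)² − 313·297 = 675
m = 675 > 0,  v_rel·d = -306 < 0  ⇒  outside

inside=no margin=675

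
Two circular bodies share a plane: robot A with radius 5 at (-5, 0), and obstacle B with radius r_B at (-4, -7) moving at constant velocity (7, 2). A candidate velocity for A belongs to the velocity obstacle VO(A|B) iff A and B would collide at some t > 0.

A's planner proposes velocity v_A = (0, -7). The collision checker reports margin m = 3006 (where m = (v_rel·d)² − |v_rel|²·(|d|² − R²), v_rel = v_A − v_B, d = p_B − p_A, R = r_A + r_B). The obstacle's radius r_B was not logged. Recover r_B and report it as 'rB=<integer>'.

m = 3006
d = (1, -7);  v_rel = (-7, -9),  |v_rel|² = 130
v_rel×d = (-7)·(-7) − (-9)·(1) = 58
since m = R²·130 − 58²:  R² = (3364 + 3006) / 130 = 49
R = √49 = 7  ⇒  r_B = 7 − 5 = 2

rB=2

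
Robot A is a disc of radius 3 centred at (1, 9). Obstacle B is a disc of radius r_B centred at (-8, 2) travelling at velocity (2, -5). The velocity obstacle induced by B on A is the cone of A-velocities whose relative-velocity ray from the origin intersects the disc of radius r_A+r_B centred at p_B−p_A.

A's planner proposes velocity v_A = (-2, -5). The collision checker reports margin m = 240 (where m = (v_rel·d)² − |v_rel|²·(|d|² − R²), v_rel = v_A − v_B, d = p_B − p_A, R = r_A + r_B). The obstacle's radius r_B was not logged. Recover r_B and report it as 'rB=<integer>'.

m = 240
d = (-9, -7);  v_rel = (-4, 0),  |v_rel|² = 16
v_rel×d = (-4)·(-7) − (0)·(-9) = 28
since m = R²·16 − 28²:  R² = (784 + 240) / 16 = 64
R = √64 = 8  ⇒  r_B = 8 − 3 = 5

rB=5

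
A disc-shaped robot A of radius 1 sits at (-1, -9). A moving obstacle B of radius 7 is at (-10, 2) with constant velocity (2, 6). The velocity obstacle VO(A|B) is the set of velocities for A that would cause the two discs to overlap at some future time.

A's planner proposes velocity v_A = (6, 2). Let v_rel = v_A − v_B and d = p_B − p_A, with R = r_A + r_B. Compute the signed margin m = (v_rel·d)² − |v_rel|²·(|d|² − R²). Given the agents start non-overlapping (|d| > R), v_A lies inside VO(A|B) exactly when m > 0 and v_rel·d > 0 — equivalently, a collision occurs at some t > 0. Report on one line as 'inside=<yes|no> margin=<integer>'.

d = (-9, 11),  |d|² = 202;  R = 1+7 = 8,  c = 202−8² = 138
v_rel = (4, -4),  |v_rel|² = 32;  v_rel·d = (4)·(-9) + (-4)·(11) = -80
32·t² + 160·t + 138 = 0  ⇒  m = (-80)² − 32·138 = 1984
m = 1984 > 0,  v_rel·d = -80 < 0  ⇒  outside

inside=no margin=1984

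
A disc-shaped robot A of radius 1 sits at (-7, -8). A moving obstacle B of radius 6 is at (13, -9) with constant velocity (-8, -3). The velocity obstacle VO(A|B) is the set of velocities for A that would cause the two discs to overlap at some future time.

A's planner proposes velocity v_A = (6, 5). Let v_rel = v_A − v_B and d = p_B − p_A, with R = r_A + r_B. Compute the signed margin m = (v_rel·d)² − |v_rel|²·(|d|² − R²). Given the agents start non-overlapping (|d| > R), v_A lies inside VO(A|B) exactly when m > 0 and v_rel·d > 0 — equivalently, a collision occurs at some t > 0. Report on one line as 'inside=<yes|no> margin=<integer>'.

d = (20, -1),  |d|² = 401;  R = 1+6 = 7,  c = 401−7² = 352
v_rel = (14, 8),  |v_rel|² = 260;  v_rel·d = (14)·(20) + (8)·(-1) = 272
260·t² − 544·t + 352 = 0  ⇒  m = 272² − 260·352 = -17536
m = -17536 < 0,  v_rel·d = 272 > 0  ⇒  outside

inside=no margin=-17536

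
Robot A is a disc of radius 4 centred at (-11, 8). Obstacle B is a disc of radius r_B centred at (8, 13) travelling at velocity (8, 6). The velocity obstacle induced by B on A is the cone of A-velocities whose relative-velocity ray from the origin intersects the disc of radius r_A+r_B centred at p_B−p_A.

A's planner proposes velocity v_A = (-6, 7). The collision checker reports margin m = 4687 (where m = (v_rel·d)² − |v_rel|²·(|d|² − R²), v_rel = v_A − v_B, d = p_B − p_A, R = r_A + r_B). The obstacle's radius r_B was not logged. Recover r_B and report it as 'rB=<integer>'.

m = 4687
d = (19, 5);  v_rel = (-14, 1),  |v_rel|² = 197
v_rel×d = (-14)·(5) − (1)·(19) = -89
since m = R²·197 − (-89)²:  R² = (7921 + 4687) / 197 = 64
R = √64 = 8  ⇒  r_B = 8 − 4 = 4

rB=4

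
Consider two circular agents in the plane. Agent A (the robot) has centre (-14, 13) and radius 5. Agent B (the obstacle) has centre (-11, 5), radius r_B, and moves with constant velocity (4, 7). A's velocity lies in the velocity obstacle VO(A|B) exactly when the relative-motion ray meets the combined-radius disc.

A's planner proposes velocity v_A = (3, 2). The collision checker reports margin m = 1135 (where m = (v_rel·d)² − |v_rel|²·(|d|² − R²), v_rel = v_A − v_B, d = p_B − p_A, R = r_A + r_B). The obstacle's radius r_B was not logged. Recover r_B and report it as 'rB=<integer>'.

m = 1135
d = (3, -8);  v_rel = (-1, -5),  |v_rel|² = 26
v_rel×d = (-1)·(-8) − (-5)·(3) = 23
since m = R²·26 − 23²:  R² = (529 + 1135) / 26 = 64
R = √64 = 8  ⇒  r_B = 8 − 5 = 3

rB=3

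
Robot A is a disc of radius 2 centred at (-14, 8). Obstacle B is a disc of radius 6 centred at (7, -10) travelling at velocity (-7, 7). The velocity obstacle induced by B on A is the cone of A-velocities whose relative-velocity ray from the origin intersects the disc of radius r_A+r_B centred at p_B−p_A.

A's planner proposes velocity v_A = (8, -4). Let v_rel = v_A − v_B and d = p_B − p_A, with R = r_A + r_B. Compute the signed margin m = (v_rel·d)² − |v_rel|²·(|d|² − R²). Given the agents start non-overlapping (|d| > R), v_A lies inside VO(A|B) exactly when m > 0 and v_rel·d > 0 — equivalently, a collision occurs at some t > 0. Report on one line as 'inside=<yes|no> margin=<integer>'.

d = (21, -18),  |d|² = 765;  R = 2+6 = 8,  c = 765−8² = 701
v_rel = (15, -11),  |v_rel|² = 346;  v_rel·d = (15)·(21) + (-11)·(-18) = 513
346·t² − 1026·t + 701 = 0  ⇒  m = 513² − 346·701 = 20623
m = 20623 > 0,  v_rel·d = 513 > 0  ⇒  inside

inside=yes margin=20623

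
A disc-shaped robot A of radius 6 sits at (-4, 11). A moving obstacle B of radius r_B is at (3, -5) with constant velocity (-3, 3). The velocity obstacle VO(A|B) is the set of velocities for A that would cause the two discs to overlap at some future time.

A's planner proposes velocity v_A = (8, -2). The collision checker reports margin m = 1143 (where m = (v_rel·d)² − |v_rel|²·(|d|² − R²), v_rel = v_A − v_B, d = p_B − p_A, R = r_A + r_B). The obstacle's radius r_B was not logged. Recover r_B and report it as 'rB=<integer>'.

m = 1143
d = (7, -16);  v_rel = (11, -5),  |v_rel|² = 146
v_rel×d = (11)·(-16) − (-5)·(7) = -141
since m = R²·146 − (-141)²:  R² = (19881 + 1143) / 146 = 144
R = √144 = 12  ⇒  r_B = 12 − 6 = 6

rB=6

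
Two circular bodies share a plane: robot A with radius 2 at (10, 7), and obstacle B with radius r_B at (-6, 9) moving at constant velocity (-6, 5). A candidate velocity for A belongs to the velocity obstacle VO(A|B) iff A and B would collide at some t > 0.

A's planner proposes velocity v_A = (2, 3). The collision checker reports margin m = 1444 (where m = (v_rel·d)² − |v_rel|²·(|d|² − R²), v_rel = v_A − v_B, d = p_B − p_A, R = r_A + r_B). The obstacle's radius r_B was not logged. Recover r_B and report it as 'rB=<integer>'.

m = 1444
d = (-16, 2);  v_rel = (8, -2),  |v_rel|² = 68
v_rel×d = (8)·(2) − (-2)·(-16) = -16
since m = R²·68 − (-16)²:  R² = (256 + 1444) / 68 = 25
R = √25 = 5  ⇒  r_B = 5 − 2 = 3

rB=3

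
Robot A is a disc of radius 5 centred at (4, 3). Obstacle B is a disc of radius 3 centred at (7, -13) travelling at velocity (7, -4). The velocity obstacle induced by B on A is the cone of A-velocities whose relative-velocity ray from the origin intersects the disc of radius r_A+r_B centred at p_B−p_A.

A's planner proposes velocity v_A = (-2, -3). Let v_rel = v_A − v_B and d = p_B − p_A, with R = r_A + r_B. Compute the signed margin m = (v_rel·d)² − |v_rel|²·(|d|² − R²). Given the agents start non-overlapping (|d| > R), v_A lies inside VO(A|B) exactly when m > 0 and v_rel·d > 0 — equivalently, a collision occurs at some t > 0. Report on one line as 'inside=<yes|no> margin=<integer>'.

d = (3, -16),  |d|² = 265;  R = 5+3 = 8,  c = 265−8² = 201
v_rel = (-9, 1),  |v_rel|² = 82;  v_rel·d = (-9)·(3) + (1)·(-16) = -43
82·t² + 86·t + 201 = 0  ⇒  m = (-43)² − 82·201 = -14633
m = -14633 < 0,  v_rel·d = -43 < 0  ⇒  outside

inside=no margin=-14633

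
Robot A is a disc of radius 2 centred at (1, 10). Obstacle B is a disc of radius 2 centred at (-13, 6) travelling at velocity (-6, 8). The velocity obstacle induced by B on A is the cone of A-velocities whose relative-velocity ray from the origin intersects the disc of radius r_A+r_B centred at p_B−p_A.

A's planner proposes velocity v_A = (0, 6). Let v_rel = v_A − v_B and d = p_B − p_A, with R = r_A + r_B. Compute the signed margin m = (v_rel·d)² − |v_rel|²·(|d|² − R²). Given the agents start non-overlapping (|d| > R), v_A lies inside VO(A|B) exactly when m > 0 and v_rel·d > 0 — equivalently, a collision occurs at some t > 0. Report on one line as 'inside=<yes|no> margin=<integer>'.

d = (-14, -4),  |d|² = 212;  R = 2+2 = 4,  c = 212−4² = 196
v_rel = (6, -2),  |v_rel|² = 40;  v_rel·d = (6)·(-14) + (-2)·(-4) = -76
40·t² + 152·t + 196 = 0  ⇒  m = (-76)² − 40·196 = -2064
m = -2064 < 0,  v_rel·d = -76 < 0  ⇒  outside

inside=no margin=-2064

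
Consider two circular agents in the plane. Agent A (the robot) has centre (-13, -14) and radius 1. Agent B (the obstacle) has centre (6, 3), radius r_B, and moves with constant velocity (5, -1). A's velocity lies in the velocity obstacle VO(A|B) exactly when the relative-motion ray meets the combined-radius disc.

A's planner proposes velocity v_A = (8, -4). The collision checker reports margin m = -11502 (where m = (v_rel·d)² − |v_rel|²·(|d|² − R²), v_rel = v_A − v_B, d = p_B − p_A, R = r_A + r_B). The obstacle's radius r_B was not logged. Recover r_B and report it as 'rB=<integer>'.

m = -11502
d = (19, 17);  v_rel = (3, -3),  |v_rel|² = 18
v_rel×d = (3)·(17) − (-3)·(19) = 108
since m = R²·18 − 108²:  R² = (11664 + -11502) / 18 = 9
R = √9 = 3  ⇒  r_B = 3 − 1 = 2

rB=2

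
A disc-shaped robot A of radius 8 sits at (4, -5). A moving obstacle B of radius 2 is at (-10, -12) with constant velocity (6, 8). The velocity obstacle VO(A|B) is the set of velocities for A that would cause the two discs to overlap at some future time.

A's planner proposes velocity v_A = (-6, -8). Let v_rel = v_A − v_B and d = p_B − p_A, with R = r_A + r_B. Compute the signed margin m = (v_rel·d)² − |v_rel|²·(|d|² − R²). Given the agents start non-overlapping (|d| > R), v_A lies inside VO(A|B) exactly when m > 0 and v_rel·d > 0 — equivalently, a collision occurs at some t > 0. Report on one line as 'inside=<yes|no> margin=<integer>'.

d = (-14, -7),  |d|² = 245;  R = 8+2 = 10,  c = 245−10² = 145
v_rel = (-12, -16),  |v_rel|² = 400;  v_rel·d = (-12)·(-14) + (-16)·(-7) = 280
400·t² − 560·t + 145 = 0  ⇒  m = 280² − 400·145 = 20400
m = 20400 > 0,  v_rel·d = 280 > 0  ⇒  inside

inside=yes margin=20400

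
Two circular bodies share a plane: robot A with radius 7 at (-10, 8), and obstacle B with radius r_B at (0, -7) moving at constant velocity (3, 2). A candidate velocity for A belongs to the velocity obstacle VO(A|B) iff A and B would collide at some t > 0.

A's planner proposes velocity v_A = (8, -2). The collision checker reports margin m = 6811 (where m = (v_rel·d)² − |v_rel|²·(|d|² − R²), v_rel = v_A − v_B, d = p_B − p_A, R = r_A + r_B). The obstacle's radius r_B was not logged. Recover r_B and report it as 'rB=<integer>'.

m = 6811
d = (10, -15);  v_rel = (5, -4),  |v_rel|² = 41
v_rel×d = (5)·(-15) − (-4)·(10) = -35
since m = R²·41 − (-35)²:  R² = (1225 + 6811) / 41 = 196
R = √196 = 14  ⇒  r_B = 14 − 7 = 7

rB=7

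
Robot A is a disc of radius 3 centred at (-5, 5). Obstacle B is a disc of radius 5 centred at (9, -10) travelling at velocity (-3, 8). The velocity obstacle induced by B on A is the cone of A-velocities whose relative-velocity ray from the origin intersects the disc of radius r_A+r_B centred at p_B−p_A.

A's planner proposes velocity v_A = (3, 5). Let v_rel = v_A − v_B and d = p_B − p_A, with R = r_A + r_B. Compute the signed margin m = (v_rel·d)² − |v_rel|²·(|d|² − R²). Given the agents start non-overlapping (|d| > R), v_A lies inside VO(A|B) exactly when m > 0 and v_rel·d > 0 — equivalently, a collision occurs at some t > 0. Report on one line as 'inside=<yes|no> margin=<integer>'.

d = (14, -15),  |d|² = 421;  R = 3+5 = 8,  c = 421−8² = 357
v_rel = (6, -3),  |v_rel|² = 45;  v_rel·d = (6)·(14) + (-3)·(-15) = 129
45·t² − 258·t + 357 = 0  ⇒  m = 129² − 45·357 = 576
m = 576 > 0,  v_rel·d = 129 > 0  ⇒  inside

inside=yes margin=576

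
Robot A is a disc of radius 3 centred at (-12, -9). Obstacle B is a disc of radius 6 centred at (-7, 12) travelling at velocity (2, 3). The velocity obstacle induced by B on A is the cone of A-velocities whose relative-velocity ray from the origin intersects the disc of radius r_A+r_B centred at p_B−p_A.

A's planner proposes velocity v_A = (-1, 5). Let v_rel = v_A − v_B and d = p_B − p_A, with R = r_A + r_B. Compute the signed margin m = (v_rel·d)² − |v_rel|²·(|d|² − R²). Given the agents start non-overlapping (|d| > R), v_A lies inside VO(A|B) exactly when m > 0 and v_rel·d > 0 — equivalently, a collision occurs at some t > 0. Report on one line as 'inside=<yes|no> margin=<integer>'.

d = (5, 21),  |d|² = 466;  R = 3+6 = 9,  c = 466−9² = 385
v_rel = (-3, 2),  |v_rel|² = 13;  v_rel·d = (-3)·(5) + (2)·(21) = 27
13·t² − 54·t + 385 = 0  ⇒  m = 27² − 13·385 = -4276
m = -4276 < 0,  v_rel·d = 27 > 0  ⇒  outside

inside=no margin=-4276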